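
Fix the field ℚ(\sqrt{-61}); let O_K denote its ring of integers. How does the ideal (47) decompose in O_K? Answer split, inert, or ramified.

remains prime (inert)

Since -61 ≢ 1 mod 4, the ring of integers is ℤ[√-61] with discriminant 4·(-61) = -244.
disc(K) = -244 is not divisible by 47; 47 is unramified.
Euler's criterion: (-61)^23 mod 47 = 46. Thus (-61|47) = -1.
(-61/47) = -1, so 47 is inert.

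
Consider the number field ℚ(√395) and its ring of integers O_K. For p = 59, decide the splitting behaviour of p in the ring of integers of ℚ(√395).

p splits

d = 395 ≡ 3 (mod 4), so O_K = ℤ[√395] and disc(K) = 4d = 1580.
Since gcd(59, 1580) = 1 the prime 59 does not ramify.
Euler's criterion: 395^29 mod 59 = 1. Thus (395|59) = 1.
(395/59) = 1, so 59 splits.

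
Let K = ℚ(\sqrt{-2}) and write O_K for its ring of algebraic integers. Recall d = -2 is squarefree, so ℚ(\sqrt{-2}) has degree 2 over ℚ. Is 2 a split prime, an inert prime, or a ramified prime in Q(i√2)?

ramified

d = -2 ≡ 2 (mod 4), so O_K = ℤ[√-2] and disc(K) = 4d = -8.
disc(K) = -8 = 2·(-4), so p = 2 is ramified.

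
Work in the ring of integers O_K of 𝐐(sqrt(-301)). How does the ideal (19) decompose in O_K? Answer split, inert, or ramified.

inert

-301 mod 4 = 3, hence disc K = 4·(-301) = -1204 and O_K = ℤ[√-301].
disc(K) = -1204 is not divisible by 19; 19 is unramified.
Legendre symbol by Euler's criterion: (-301/19) ≡ (-301)^9 ≡ 18 (mod 19), i.e. (-301/19) = -1.
Legendre symbol -1 ⇒ 19 is inert.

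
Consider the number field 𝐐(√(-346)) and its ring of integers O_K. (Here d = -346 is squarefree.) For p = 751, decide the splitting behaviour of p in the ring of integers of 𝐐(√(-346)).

splits completely

d = -346 ≡ 2 (mod 4), so O_K = ℤ[√-346] and disc(K) = 4d = -1384.
disc(K) = -1384 is not divisible by 751; 751 is unramified.
Compute (-346/751) via Euler: 405^((751-1)/2) mod 751 = 1, so (-346/751) = 1.
(-346/751) = 1, so 751 splits.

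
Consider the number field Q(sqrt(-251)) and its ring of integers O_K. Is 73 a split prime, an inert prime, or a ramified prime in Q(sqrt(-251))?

Since -251 ≡ 1 mod 4, the ring of integers is ℤ[(1+√-251)/2] with discriminant -251.
73 ∤ -251, so 73 is unramified.
(-251/73) = 41^36 mod 73 = 1, giving Legendre symbol 1.
d is a quadratic residue mod p, hence 73 splits in O_K.

split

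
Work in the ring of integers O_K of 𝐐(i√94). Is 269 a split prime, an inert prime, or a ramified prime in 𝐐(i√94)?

Since -94 ≢ 1 mod 4, the ring of integers is ℤ[√-94] with discriminant 4·(-94) = -376.
disc(K) = -376 is not divisible by 269; 269 is unramified.
Compute (-94/269) via Euler: 175^((269-1)/2) mod 269 = 268, so (-94/269) = -1.
Legendre symbol -1 ⇒ 269 is inert.

p is inert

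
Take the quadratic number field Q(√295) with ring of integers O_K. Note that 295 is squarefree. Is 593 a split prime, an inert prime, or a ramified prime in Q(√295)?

Since 295 ≢ 1 mod 4, the ring of integers is ℤ[√295] with discriminant 4·295 = 1180.
disc(K) = 1180 is not divisible by 593; 593 is unramified.
(295/593) = 295^296 mod 593 = 592, giving Legendre symbol -1.
d is a non-residue mod p, hence 593 remains inert in O_K.

p is inert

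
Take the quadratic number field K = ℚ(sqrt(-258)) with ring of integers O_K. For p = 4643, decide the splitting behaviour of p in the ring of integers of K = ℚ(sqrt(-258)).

split — (4643) = 𝔭₁𝔭₂ with 𝔭₁ ≠ 𝔭₂

Since -258 ≢ 1 mod 4, the ring of integers is ℤ[√-258] with discriminant 4·(-258) = -1032.
4643 ∤ -1032, so 4643 is unramified.
Legendre symbol by Euler's criterion: (-258/4643) ≡ (-258)^2321 ≡ 1 (mod 4643), i.e. (-258/4643) = 1.
d is a quadratic residue mod p, hence 4643 splits in O_K.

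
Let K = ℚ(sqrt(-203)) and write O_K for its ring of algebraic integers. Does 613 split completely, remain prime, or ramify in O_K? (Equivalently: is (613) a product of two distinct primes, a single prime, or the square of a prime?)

split

-203 mod 4 = 1, hence disc K = -203 and O_K = ℤ[(1+√-203)/2].
Since gcd(613, -203) = 1 the prime 613 does not ramify.
Legendre symbol by Euler's criterion: (-203/613) ≡ (-203)^306 ≡ 1 (mod 613), i.e. (-203/613) = 1.
Legendre symbol 1 ⇒ 613 is split.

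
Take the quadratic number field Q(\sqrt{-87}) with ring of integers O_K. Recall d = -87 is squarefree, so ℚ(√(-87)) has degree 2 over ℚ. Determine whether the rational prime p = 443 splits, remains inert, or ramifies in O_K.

-87 mod 4 = 1, hence disc K = -87 and O_K = ℤ[(1+√-87)/2].
disc(K) = -87 is not divisible by 443; 443 is unramified.
Legendre symbol by Euler's criterion: (-87/443) ≡ (-87)^221 ≡ 1 (mod 443), i.e. (-87/443) = 1.
(-87/443) = 1, so 443 splits.

443 splits in O_K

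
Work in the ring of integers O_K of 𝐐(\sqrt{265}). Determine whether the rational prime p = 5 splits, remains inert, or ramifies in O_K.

265 mod 4 = 1, hence disc K = 265 and O_K = ℤ[(1+√265)/2].
disc(K) = 265 = 5·53, so p = 5 is ramified.

ramified — (5) = 𝔭²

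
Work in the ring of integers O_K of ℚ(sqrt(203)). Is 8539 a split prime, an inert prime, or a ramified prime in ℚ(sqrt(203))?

Since 203 ≢ 1 mod 4, the ring of integers is ℤ[√203] with discriminant 4·203 = 812.
disc(K) = 812 is not divisible by 8539; 8539 is unramified.
Euler's criterion: 203^4269 mod 8539 = 1. Thus (203|8539) = 1.
d is a quadratic residue mod p, hence 8539 splits in O_K.

split — (8539) = 𝔭₁𝔭₂ with 𝔭₁ ≠ 𝔭₂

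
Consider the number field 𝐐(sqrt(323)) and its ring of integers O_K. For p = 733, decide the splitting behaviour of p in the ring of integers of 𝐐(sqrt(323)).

733 splits in O_K

323 mod 4 = 3, hence disc K = 4·323 = 1292 and O_K = ℤ[√323].
Since gcd(733, 1292) = 1 the prime 733 does not ramify.
(323/733) = 323^366 mod 733 = 1, giving Legendre symbol 1.
d is a quadratic residue mod p, hence 733 splits in O_K.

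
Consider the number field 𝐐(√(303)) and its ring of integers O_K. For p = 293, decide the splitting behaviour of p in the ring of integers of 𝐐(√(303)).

Since 303 ≢ 1 mod 4, the ring of integers is ℤ[√303] with discriminant 4·303 = 1212.
Since gcd(293, 1212) = 1 the prime 293 does not ramify.
Euler's criterion: 303^146 mod 293 = 1. Thus (303|293) = 1.
Legendre symbol 1 ⇒ 293 is split.

293 splits in O_K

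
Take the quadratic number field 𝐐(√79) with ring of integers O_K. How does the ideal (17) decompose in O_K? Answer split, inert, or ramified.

Since 79 ≢ 1 mod 4, the ring of integers is ℤ[√79] with discriminant 4·79 = 316.
disc(K) = 316 is not divisible by 17; 17 is unramified.
Legendre symbol by Euler's criterion: (79/17) ≡ 79^8 ≡ 16 (mod 17), i.e. (79/17) = -1.
(79/17) = -1, so 17 is inert.

inert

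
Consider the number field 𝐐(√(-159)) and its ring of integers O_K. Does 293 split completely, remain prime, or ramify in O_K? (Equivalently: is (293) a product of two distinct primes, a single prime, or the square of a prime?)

inert

Since -159 ≡ 1 mod 4, the ring of integers is ℤ[(1+√-159)/2] with discriminant -159.
293 ∤ -159, so 293 is unramified.
Legendre symbol by Euler's criterion: (-159/293) ≡ (-159)^146 ≡ 292 (mod 293), i.e. (-159/293) = -1.
Legendre symbol -1 ⇒ 293 is inert.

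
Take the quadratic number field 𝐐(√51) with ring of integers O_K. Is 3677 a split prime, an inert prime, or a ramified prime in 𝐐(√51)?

split — (3677) = 𝔭₁𝔭₂ with 𝔭₁ ≠ 𝔭₂

Since 51 ≢ 1 mod 4, the ring of integers is ℤ[√51] with discriminant 4·51 = 204.
disc(K) = 204 is not divisible by 3677; 3677 is unramified.
(51/3677) = 51^1838 mod 3677 = 1, giving Legendre symbol 1.
Legendre symbol 1 ⇒ 3677 is split.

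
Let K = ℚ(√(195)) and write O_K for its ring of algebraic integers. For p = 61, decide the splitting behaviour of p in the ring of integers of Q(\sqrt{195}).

split — (61) = 𝔭₁𝔭₂ with 𝔭₁ ≠ 𝔭₂

195 mod 4 = 3, hence disc K = 4·195 = 780 and O_K = ℤ[√195].
61 ∤ 780, so 61 is unramified.
Compute (195/61) via Euler: 12^((61-1)/2) mod 61 = 1, so (195/61) = 1.
(195/61) = 1, so 61 splits.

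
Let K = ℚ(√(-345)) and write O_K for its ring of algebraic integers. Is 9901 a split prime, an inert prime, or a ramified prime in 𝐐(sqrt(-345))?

p is inert

-345 mod 4 = 3, hence disc K = 4·(-345) = -1380 and O_K = ℤ[√-345].
disc(K) = -1380 is not divisible by 9901; 9901 is unramified.
Compute (-345/9901) via Euler: 9556^((9901-1)/2) mod 9901 = 9900, so (-345/9901) = -1.
d is a non-residue mod p, hence 9901 remains inert in O_K.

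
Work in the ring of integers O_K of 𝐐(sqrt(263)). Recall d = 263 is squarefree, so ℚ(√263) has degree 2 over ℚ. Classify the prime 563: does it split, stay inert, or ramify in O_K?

inert

Since 263 ≢ 1 mod 4, the ring of integers is ℤ[√263] with discriminant 4·263 = 1052.
563 ∤ 1052, so 563 is unramified.
Euler's criterion: 263^281 mod 563 = 562. Thus (263|563) = -1.
Legendre symbol -1 ⇒ 563 is inert.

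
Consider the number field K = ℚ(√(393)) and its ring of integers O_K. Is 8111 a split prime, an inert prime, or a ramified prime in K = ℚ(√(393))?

393 mod 4 = 1, hence disc K = 393 and O_K = ℤ[(1+√393)/2].
8111 ∤ 393, so 8111 is unramified.
(393/8111) = 393^4055 mod 8111 = 1, giving Legendre symbol 1.
d is a quadratic residue mod p, hence 8111 splits in O_K.

8111 splits in O_K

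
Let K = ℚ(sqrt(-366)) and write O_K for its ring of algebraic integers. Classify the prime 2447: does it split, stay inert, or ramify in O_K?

-366 mod 4 = 2, hence disc K = 4·(-366) = -1464 and O_K = ℤ[√-366].
disc(K) = -1464 is not divisible by 2447; 2447 is unramified.
(-366/2447) = 2081^1223 mod 2447 = 1, giving Legendre symbol 1.
Legendre symbol 1 ⇒ 2447 is split.

2447 splits in O_K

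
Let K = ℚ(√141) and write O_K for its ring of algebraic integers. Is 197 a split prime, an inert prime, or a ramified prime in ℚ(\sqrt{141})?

inert — (197) stays prime in O_K

Since 141 ≡ 1 mod 4, the ring of integers is ℤ[(1+√141)/2] with discriminant 141.
197 ∤ 141, so 197 is unramified.
(141/197) = 141^98 mod 197 = 196, giving Legendre symbol -1.
(141/197) = -1, so 197 is inert.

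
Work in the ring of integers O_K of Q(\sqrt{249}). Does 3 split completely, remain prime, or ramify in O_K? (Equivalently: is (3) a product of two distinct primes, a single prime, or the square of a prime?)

p ramifies

249 mod 4 = 1, hence disc K = 249 and O_K = ℤ[(1+√249)/2].
3 divides disc(K) = 249, so 3 ramifies.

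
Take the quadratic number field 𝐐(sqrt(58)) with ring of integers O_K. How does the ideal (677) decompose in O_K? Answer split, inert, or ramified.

split

d = 58 ≡ 2 (mod 4), so O_K = ℤ[√58] and disc(K) = 4d = 232.
677 ∤ 232, so 677 is unramified.
Compute (58/677) via Euler: 58^((677-1)/2) mod 677 = 1, so (58/677) = 1.
Legendre symbol 1 ⇒ 677 is split.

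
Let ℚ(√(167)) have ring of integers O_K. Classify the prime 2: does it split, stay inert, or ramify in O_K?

p ramifies

167 mod 4 = 3, hence disc K = 4·167 = 668 and O_K = ℤ[√167].
disc(K) = 668 = 2·334, so p = 2 is ramified.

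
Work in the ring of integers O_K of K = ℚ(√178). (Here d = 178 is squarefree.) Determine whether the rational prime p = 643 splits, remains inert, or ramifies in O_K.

178 mod 4 = 2, hence disc K = 4·178 = 712 and O_K = ℤ[√178].
643 ∤ 712, so 643 is unramified.
Euler's criterion: 178^321 mod 643 = 642. Thus (178|643) = -1.
Legendre symbol -1 ⇒ 643 is inert.

inert — (643) stays prime in O_K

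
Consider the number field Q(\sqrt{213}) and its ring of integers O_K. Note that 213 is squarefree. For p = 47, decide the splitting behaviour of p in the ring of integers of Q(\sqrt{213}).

Since 213 ≡ 1 mod 4, the ring of integers is ℤ[(1+√213)/2] with discriminant 213.
disc(K) = 213 is not divisible by 47; 47 is unramified.
(213/47) = 25^23 mod 47 = 1, giving Legendre symbol 1.
Legendre symbol 1 ⇒ 47 is split.

47 splits in O_K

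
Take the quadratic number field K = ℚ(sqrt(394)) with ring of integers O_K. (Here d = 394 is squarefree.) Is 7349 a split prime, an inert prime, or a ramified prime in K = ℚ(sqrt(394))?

d = 394 ≡ 2 (mod 4), so O_K = ℤ[√394] and disc(K) = 4d = 1576.
Since gcd(7349, 1576) = 1 the prime 7349 does not ramify.
(394/7349) = 394^3674 mod 7349 = 7348, giving Legendre symbol -1.
(394/7349) = -1, so 7349 is inert.

7349 remains inert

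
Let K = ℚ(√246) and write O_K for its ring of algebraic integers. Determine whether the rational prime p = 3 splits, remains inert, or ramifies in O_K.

Since 246 ≢ 1 mod 4, the ring of integers is ℤ[√246] with discriminant 4·246 = 984.
disc(K) = 984 = 3·328, so p = 3 is ramified.

ramifies in O_K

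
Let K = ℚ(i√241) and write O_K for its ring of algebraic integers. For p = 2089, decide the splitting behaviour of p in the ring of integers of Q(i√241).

-241 mod 4 = 3, hence disc K = 4·(-241) = -964 and O_K = ℤ[√-241].
disc(K) = -964 is not divisible by 2089; 2089 is unramified.
Euler's criterion: (-241)^1044 mod 2089 = 1. Thus (-241|2089) = 1.
Legendre symbol 1 ⇒ 2089 is split.

2089 splits in O_K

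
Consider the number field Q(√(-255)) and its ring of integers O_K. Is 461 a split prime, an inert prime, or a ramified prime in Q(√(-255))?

inert — (461) stays prime in O_K

d = -255 ≡ 1 (mod 4), so O_K = ℤ[(1+√-255)/2] and disc(K) = d = -255.
461 ∤ -255, so 461 is unramified.
(-255/461) = 206^230 mod 461 = 460, giving Legendre symbol -1.
Legendre symbol -1 ⇒ 461 is inert.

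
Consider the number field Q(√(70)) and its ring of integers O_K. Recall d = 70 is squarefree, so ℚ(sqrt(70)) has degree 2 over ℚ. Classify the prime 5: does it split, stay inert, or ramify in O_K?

70 mod 4 = 2, hence disc K = 4·70 = 280 and O_K = ℤ[√70].
5 divides disc(K) = 280, so 5 ramifies.

p ramifies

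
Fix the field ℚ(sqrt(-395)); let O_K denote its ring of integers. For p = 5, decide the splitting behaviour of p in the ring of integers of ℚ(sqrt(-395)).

p ramifies

-395 mod 4 = 1, hence disc K = -395 and O_K = ℤ[(1+√-395)/2].
disc(K) = -395 = 5·(-79), so p = 5 is ramified.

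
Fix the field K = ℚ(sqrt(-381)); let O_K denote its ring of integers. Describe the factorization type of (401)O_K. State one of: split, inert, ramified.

-381 mod 4 = 3, hence disc K = 4·(-381) = -1524 and O_K = ℤ[√-381].
Since gcd(401, -1524) = 1 the prime 401 does not ramify.
(-381/401) = 20^200 mod 401 = 1, giving Legendre symbol 1.
(-381/401) = 1, so 401 splits.

401 splits in O_K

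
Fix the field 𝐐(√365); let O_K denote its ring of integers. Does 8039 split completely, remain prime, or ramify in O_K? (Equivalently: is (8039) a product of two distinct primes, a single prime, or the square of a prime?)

d = 365 ≡ 1 (mod 4), so O_K = ℤ[(1+√365)/2] and disc(K) = d = 365.
8039 ∤ 365, so 8039 is unramified.
Legendre symbol by Euler's criterion: (365/8039) ≡ 365^4019 ≡ 1 (mod 8039), i.e. (365/8039) = 1.
(365/8039) = 1, so 8039 splits.

splits completely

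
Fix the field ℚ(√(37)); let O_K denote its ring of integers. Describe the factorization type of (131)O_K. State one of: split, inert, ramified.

Since 37 ≡ 1 mod 4, the ring of integers is ℤ[(1+√37)/2] with discriminant 37.
131 ∤ 37, so 131 is unramified.
Euler's criterion: 37^65 mod 131 = 130. Thus (37|131) = -1.
Legendre symbol -1 ⇒ 131 is inert.

remains prime (inert)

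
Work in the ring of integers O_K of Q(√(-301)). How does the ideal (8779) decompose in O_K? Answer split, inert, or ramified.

-301 mod 4 = 3, hence disc K = 4·(-301) = -1204 and O_K = ℤ[√-301].
8779 ∤ -1204, so 8779 is unramified.
Compute (-301/8779) via Euler: 8478^((8779-1)/2) mod 8779 = 1, so (-301/8779) = 1.
(-301/8779) = 1, so 8779 splits.

split — (8779) = 𝔭₁𝔭₂ with 𝔭₁ ≠ 𝔭₂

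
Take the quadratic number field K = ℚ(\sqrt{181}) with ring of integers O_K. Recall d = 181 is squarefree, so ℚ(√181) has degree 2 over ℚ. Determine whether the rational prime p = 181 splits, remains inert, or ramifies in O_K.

Since 181 ≡ 1 mod 4, the ring of integers is ℤ[(1+√181)/2] with discriminant 181.
disc(K) = 181 = 181·1, so p = 181 is ramified.

p ramifies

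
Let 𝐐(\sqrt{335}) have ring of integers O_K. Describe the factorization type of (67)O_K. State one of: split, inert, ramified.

d = 335 ≡ 3 (mod 4), so O_K = ℤ[√335] and disc(K) = 4d = 1340.
disc(K) = 1340 = 67·20, so p = 67 is ramified.

ramifies in O_K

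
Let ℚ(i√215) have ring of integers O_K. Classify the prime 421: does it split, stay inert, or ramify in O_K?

421 remains inert

Since -215 ≡ 1 mod 4, the ring of integers is ℤ[(1+√-215)/2] with discriminant -215.
Since gcd(421, -215) = 1 the prime 421 does not ramify.
Euler's criterion: (-215)^210 mod 421 = 420. Thus (-215|421) = -1.
Legendre symbol -1 ⇒ 421 is inert.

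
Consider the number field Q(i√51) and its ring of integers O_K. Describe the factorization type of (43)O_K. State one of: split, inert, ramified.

-51 mod 4 = 1, hence disc K = -51 and O_K = ℤ[(1+√-51)/2].
Since gcd(43, -51) = 1 the prime 43 does not ramify.
Compute (-51/43) via Euler: 35^((43-1)/2) mod 43 = 1, so (-51/43) = 1.
(-51/43) = 1, so 43 splits.

43 splits in O_K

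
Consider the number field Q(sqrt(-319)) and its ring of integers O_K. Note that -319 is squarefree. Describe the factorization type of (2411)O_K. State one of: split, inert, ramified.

Since -319 ≡ 1 mod 4, the ring of integers is ℤ[(1+√-319)/2] with discriminant -319.
2411 ∤ -319, so 2411 is unramified.
(-319/2411) = 2092^1205 mod 2411 = 2410, giving Legendre symbol -1.
Legendre symbol -1 ⇒ 2411 is inert.

remains prime (inert)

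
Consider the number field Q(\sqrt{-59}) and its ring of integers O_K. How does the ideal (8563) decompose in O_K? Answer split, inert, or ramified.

-59 mod 4 = 1, hence disc K = -59 and O_K = ℤ[(1+√-59)/2].
Since gcd(8563, -59) = 1 the prime 8563 does not ramify.
Compute (-59/8563) via Euler: 8504^((8563-1)/2) mod 8563 = 8562, so (-59/8563) = -1.
Legendre symbol -1 ⇒ 8563 is inert.

remains prime (inert)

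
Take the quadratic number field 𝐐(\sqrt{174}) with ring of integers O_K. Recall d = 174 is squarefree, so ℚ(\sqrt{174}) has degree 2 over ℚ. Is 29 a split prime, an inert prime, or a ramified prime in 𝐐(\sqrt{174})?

d = 174 ≡ 2 (mod 4), so O_K = ℤ[√174] and disc(K) = 4d = 696.
Ramification test: 29 | 696. The prime 29 ramifies in K.

ramified — (29) = 𝔭²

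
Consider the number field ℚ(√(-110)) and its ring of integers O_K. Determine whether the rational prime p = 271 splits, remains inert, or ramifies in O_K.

271 remains inert

d = -110 ≡ 2 (mod 4), so O_K = ℤ[√-110] and disc(K) = 4d = -440.
Since gcd(271, -440) = 1 the prime 271 does not ramify.
Euler's criterion: (-110)^135 mod 271 = 270. Thus (-110|271) = -1.
(-110/271) = -1, so 271 is inert.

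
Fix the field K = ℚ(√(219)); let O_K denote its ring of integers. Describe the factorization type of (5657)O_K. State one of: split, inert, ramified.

inert — (5657) stays prime in O_K

Since 219 ≢ 1 mod 4, the ring of integers is ℤ[√219] with discriminant 4·219 = 876.
disc(K) = 876 is not divisible by 5657; 5657 is unramified.
Compute (219/5657) via Euler: 219^((5657-1)/2) mod 5657 = 5656, so (219/5657) = -1.
(219/5657) = -1, so 5657 is inert.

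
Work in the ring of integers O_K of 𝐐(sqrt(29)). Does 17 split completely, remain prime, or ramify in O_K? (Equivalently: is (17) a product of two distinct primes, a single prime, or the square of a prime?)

Since 29 ≡ 1 mod 4, the ring of integers is ℤ[(1+√29)/2] with discriminant 29.
17 ∤ 29, so 17 is unramified.
Legendre symbol by Euler's criterion: (29/17) ≡ 29^8 ≡ 16 (mod 17), i.e. (29/17) = -1.
(29/17) = -1, so 17 is inert.

inert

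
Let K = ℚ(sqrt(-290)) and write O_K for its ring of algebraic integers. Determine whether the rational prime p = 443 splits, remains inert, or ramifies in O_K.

d = -290 ≡ 2 (mod 4), so O_K = ℤ[√-290] and disc(K) = 4d = -1160.
443 ∤ -1160, so 443 is unramified.
Euler's criterion: (-290)^221 mod 443 = 1. Thus (-290|443) = 1.
(-290/443) = 1, so 443 splits.

443 splits in O_K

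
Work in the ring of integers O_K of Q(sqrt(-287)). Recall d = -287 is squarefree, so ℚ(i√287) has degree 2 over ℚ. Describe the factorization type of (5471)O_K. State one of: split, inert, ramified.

d = -287 ≡ 1 (mod 4), so O_K = ℤ[(1+√-287)/2] and disc(K) = d = -287.
Since gcd(5471, -287) = 1 the prime 5471 does not ramify.
(-287/5471) = 5184^2735 mod 5471 = 1, giving Legendre symbol 1.
Legendre symbol 1 ⇒ 5471 is split.

split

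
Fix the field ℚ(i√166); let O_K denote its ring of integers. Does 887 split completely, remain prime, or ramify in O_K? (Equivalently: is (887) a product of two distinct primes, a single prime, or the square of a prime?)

Since -166 ≢ 1 mod 4, the ring of integers is ℤ[√-166] with discriminant 4·(-166) = -664.
disc(K) = -664 is not divisible by 887; 887 is unramified.
Compute (-166/887) via Euler: 721^((887-1)/2) mod 887 = 886, so (-166/887) = -1.
Legendre symbol -1 ⇒ 887 is inert.

p is inert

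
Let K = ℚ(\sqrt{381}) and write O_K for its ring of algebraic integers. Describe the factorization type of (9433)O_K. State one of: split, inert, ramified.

381 mod 4 = 1, hence disc K = 381 and O_K = ℤ[(1+√381)/2].
9433 ∤ 381, so 9433 is unramified.
(381/9433) = 381^4716 mod 9433 = 1, giving Legendre symbol 1.
(381/9433) = 1, so 9433 splits.

p splits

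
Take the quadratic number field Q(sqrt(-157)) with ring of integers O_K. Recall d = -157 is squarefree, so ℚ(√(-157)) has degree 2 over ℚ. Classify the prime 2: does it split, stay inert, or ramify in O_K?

2 is ramified

Since -157 ≢ 1 mod 4, the ring of integers is ℤ[√-157] with discriminant 4·(-157) = -628.
2 divides disc(K) = -628, so 2 ramifies.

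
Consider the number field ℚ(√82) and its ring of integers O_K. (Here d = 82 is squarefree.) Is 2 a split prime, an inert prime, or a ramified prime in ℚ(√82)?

p ramifies

d = 82 ≡ 2 (mod 4), so O_K = ℤ[√82] and disc(K) = 4d = 328.
Ramification test: 2 | 328. The prime 2 ramifies in K.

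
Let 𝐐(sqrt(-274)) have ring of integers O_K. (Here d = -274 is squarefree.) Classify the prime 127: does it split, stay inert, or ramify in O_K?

splits completely

-274 mod 4 = 2, hence disc K = 4·(-274) = -1096 and O_K = ℤ[√-274].
disc(K) = -1096 is not divisible by 127; 127 is unramified.
(-274/127) = 107^63 mod 127 = 1, giving Legendre symbol 1.
Legendre symbol 1 ⇒ 127 is split.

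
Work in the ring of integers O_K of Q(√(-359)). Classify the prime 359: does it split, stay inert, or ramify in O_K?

Since -359 ≡ 1 mod 4, the ring of integers is ℤ[(1+√-359)/2] with discriminant -359.
disc(K) = -359 = 359·(-1), so p = 359 is ramified.

359 is ramified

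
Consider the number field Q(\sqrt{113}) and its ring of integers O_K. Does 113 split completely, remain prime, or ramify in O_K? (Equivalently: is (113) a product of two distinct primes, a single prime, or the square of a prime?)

113 is ramified

Since 113 ≡ 1 mod 4, the ring of integers is ℤ[(1+√113)/2] with discriminant 113.
113 divides disc(K) = 113, so 113 ramifies.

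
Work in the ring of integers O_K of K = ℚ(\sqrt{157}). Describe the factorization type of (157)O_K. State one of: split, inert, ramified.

p ramifies

Since 157 ≡ 1 mod 4, the ring of integers is ℤ[(1+√157)/2] with discriminant 157.
Ramification test: 157 | 157. The prime 157 ramifies in K.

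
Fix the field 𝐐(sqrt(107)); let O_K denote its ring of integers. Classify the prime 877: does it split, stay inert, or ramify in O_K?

107 mod 4 = 3, hence disc K = 4·107 = 428 and O_K = ℤ[√107].
Since gcd(877, 428) = 1 the prime 877 does not ramify.
(107/877) = 107^438 mod 877 = 876, giving Legendre symbol -1.
Legendre symbol -1 ⇒ 877 is inert.

p is inert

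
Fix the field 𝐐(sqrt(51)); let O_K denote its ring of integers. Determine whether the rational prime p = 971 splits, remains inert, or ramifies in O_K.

split

Since 51 ≢ 1 mod 4, the ring of integers is ℤ[√51] with discriminant 4·51 = 204.
disc(K) = 204 is not divisible by 971; 971 is unramified.
Euler's criterion: 51^485 mod 971 = 1. Thus (51|971) = 1.
(51/971) = 1, so 971 splits.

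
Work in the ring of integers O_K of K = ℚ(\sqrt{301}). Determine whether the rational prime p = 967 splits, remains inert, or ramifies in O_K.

d = 301 ≡ 1 (mod 4), so O_K = ℤ[(1+√301)/2] and disc(K) = d = 301.
967 ∤ 301, so 967 is unramified.
Legendre symbol by Euler's criterion: (301/967) ≡ 301^483 ≡ 1 (mod 967), i.e. (301/967) = 1.
d is a quadratic residue mod p, hence 967 splits in O_K.

splits completely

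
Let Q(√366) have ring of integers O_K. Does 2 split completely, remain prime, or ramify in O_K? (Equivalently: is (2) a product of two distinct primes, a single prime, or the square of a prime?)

d = 366 ≡ 2 (mod 4), so O_K = ℤ[√366] and disc(K) = 4d = 1464.
disc(K) = 1464 = 2·732, so p = 2 is ramified.

p ramifies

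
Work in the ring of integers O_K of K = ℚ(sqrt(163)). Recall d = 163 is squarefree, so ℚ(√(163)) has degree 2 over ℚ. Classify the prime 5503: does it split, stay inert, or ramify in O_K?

splits completely

Since 163 ≢ 1 mod 4, the ring of integers is ℤ[√163] with discriminant 4·163 = 652.
disc(K) = 652 is not divisible by 5503; 5503 is unramified.
Compute (163/5503) via Euler: 163^((5503-1)/2) mod 5503 = 1, so (163/5503) = 1.
(163/5503) = 1, so 5503 splits.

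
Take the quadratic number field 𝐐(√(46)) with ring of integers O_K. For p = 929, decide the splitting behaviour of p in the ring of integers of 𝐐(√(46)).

Since 46 ≢ 1 mod 4, the ring of integers is ℤ[√46] with discriminant 4·46 = 184.
929 ∤ 184, so 929 is unramified.
(46/929) = 46^464 mod 929 = 1, giving Legendre symbol 1.
d is a quadratic residue mod p, hence 929 splits in O_K.

split — (929) = 𝔭₁𝔭₂ with 𝔭₁ ≠ 𝔭₂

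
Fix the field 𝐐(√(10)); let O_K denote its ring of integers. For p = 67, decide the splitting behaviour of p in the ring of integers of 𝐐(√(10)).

split

10 mod 4 = 2, hence disc K = 4·10 = 40 and O_K = ℤ[√10].
Since gcd(67, 40) = 1 the prime 67 does not ramify.
Compute (10/67) via Euler: 10^((67-1)/2) mod 67 = 1, so (10/67) = 1.
(10/67) = 1, so 67 splits.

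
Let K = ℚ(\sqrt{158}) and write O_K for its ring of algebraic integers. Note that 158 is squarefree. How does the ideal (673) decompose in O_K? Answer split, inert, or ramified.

p is inert

158 mod 4 = 2, hence disc K = 4·158 = 632 and O_K = ℤ[√158].
disc(K) = 632 is not divisible by 673; 673 is unramified.
(158/673) = 158^336 mod 673 = 672, giving Legendre symbol -1.
d is a non-residue mod p, hence 673 remains inert in O_K.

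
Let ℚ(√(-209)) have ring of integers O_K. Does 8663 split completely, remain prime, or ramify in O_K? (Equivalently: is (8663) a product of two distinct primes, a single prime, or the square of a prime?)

remains prime (inert)

-209 mod 4 = 3, hence disc K = 4·(-209) = -836 and O_K = ℤ[√-209].
8663 ∤ -836, so 8663 is unramified.
Legendre symbol by Euler's criterion: (-209/8663) ≡ (-209)^4331 ≡ 8662 (mod 8663), i.e. (-209/8663) = -1.
d is a non-residue mod p, hence 8663 remains inert in O_K.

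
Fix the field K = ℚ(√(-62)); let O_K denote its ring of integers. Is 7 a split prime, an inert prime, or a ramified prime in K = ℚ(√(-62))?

Since -62 ≢ 1 mod 4, the ring of integers is ℤ[√-62] with discriminant 4·(-62) = -248.
disc(K) = -248 is not divisible by 7; 7 is unramified.
Compute (-62/7) via Euler: 1^((7-1)/2) mod 7 = 1, so (-62/7) = 1.
Legendre symbol 1 ⇒ 7 is split.

p splits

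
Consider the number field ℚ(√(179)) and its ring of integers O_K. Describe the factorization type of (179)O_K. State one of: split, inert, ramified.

d = 179 ≡ 3 (mod 4), so O_K = ℤ[√179] and disc(K) = 4d = 716.
Ramification test: 179 | 716. The prime 179 ramifies in K.

179 is ramified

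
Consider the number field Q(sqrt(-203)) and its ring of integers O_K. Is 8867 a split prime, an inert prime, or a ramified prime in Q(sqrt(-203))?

8867 remains inert

Since -203 ≡ 1 mod 4, the ring of integers is ℤ[(1+√-203)/2] with discriminant -203.
Since gcd(8867, -203) = 1 the prime 8867 does not ramify.
(-203/8867) = 8664^4433 mod 8867 = 8866, giving Legendre symbol -1.
Legendre symbol -1 ⇒ 8867 is inert.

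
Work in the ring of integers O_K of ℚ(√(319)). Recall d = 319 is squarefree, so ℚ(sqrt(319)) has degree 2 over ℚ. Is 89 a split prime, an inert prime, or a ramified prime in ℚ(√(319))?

inert

319 mod 4 = 3, hence disc K = 4·319 = 1276 and O_K = ℤ[√319].
89 ∤ 1276, so 89 is unramified.
Legendre symbol by Euler's criterion: (319/89) ≡ 319^44 ≡ 88 (mod 89), i.e. (319/89) = -1.
Legendre symbol -1 ⇒ 89 is inert.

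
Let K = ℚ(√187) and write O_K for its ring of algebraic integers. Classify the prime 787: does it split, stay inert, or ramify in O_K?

remains prime (inert)

d = 187 ≡ 3 (mod 4), so O_K = ℤ[√187] and disc(K) = 4d = 748.
Since gcd(787, 748) = 1 the prime 787 does not ramify.
Euler's criterion: 187^393 mod 787 = 786. Thus (187|787) = -1.
(187/787) = -1, so 787 is inert.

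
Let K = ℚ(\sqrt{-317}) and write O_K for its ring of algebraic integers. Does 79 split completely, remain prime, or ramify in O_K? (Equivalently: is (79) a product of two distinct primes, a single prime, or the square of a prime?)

p is inert

d = -317 ≡ 3 (mod 4), so O_K = ℤ[√-317] and disc(K) = 4d = -1268.
Since gcd(79, -1268) = 1 the prime 79 does not ramify.
Euler's criterion: (-317)^39 mod 79 = 78. Thus (-317|79) = -1.
(-317/79) = -1, so 79 is inert.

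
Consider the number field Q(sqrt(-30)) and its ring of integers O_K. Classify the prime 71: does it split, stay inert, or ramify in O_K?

Since -30 ≢ 1 mod 4, the ring of integers is ℤ[√-30] with discriminant 4·(-30) = -120.
disc(K) = -120 is not divisible by 71; 71 is unramified.
Compute (-30/71) via Euler: 41^((71-1)/2) mod 71 = 70, so (-30/71) = -1.
Legendre symbol -1 ⇒ 71 is inert.

inert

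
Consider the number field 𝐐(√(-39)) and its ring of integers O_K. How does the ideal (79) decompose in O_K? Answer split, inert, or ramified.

d = -39 ≡ 1 (mod 4), so O_K = ℤ[(1+√-39)/2] and disc(K) = d = -39.
79 ∤ -39, so 79 is unramified.
Compute (-39/79) via Euler: 40^((79-1)/2) mod 79 = 1, so (-39/79) = 1.
d is a quadratic residue mod p, hence 79 splits in O_K.

p splits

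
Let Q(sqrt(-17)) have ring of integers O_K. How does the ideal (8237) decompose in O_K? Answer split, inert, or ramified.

Since -17 ≢ 1 mod 4, the ring of integers is ℤ[√-17] with discriminant 4·(-17) = -68.
Since gcd(8237, -68) = 1 the prime 8237 does not ramify.
Compute (-17/8237) via Euler: 8220^((8237-1)/2) mod 8237 = 1, so (-17/8237) = 1.
Legendre symbol 1 ⇒ 8237 is split.

split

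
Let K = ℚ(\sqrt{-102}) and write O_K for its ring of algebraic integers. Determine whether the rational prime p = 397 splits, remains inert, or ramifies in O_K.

split

Since -102 ≢ 1 mod 4, the ring of integers is ℤ[√-102] with discriminant 4·(-102) = -408.
Since gcd(397, -408) = 1 the prime 397 does not ramify.
(-102/397) = 295^198 mod 397 = 1, giving Legendre symbol 1.
(-102/397) = 1, so 397 splits.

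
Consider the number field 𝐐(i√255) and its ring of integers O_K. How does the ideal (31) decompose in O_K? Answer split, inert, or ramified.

31 remains inert

d = -255 ≡ 1 (mod 4), so O_K = ℤ[(1+√-255)/2] and disc(K) = d = -255.
31 ∤ -255, so 31 is unramified.
Legendre symbol by Euler's criterion: (-255/31) ≡ (-255)^15 ≡ 30 (mod 31), i.e. (-255/31) = -1.
d is a non-residue mod p, hence 31 remains inert in O_K.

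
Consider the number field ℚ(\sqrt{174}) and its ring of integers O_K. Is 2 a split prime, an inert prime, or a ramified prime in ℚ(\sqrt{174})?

ramified

Since 174 ≢ 1 mod 4, the ring of integers is ℤ[√174] with discriminant 4·174 = 696.
2 divides disc(K) = 696, so 2 ramifies.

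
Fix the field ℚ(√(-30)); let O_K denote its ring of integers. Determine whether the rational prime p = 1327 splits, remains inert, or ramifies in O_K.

-30 mod 4 = 2, hence disc K = 4·(-30) = -120 and O_K = ℤ[√-30].
1327 ∤ -120, so 1327 is unramified.
Legendre symbol by Euler's criterion: (-30/1327) ≡ (-30)^663 ≡ 1326 (mod 1327), i.e. (-30/1327) = -1.
(-30/1327) = -1, so 1327 is inert.

p is inert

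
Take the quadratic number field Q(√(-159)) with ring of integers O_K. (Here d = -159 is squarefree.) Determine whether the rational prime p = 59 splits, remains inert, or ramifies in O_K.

d = -159 ≡ 1 (mod 4), so O_K = ℤ[(1+√-159)/2] and disc(K) = d = -159.
Since gcd(59, -159) = 1 the prime 59 does not ramify.
Compute (-159/59) via Euler: 18^((59-1)/2) mod 59 = 58, so (-159/59) = -1.
Legendre symbol -1 ⇒ 59 is inert.

inert — (59) stays prime in O_K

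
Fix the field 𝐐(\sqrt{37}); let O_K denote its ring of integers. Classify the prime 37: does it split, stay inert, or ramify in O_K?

ramifies in O_K

Since 37 ≡ 1 mod 4, the ring of integers is ℤ[(1+√37)/2] with discriminant 37.
Ramification test: 37 | 37. The prime 37 ramifies in K.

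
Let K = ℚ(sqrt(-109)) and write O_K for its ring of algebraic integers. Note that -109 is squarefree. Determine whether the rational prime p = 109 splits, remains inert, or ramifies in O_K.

-109 mod 4 = 3, hence disc K = 4·(-109) = -436 and O_K = ℤ[√-109].
Ramification test: 109 | -436. The prime 109 ramifies in K.

p ramifies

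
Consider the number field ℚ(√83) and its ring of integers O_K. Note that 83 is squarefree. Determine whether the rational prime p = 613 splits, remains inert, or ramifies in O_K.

Since 83 ≢ 1 mod 4, the ring of integers is ℤ[√83] with discriminant 4·83 = 332.
613 ∤ 332, so 613 is unramified.
Compute (83/613) via Euler: 83^((613-1)/2) mod 613 = 612, so (83/613) = -1.
Legendre symbol -1 ⇒ 613 is inert.

remains prime (inert)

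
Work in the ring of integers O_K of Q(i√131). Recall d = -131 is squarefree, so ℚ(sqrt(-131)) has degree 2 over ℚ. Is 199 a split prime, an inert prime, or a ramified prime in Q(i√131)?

d = -131 ≡ 1 (mod 4), so O_K = ℤ[(1+√-131)/2] and disc(K) = d = -131.
disc(K) = -131 is not divisible by 199; 199 is unramified.
Compute (-131/199) via Euler: 68^((199-1)/2) mod 199 = 198, so (-131/199) = -1.
(-131/199) = -1, so 199 is inert.

p is inert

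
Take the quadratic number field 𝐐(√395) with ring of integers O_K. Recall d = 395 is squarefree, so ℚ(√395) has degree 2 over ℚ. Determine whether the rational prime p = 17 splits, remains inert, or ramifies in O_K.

395 mod 4 = 3, hence disc K = 4·395 = 1580 and O_K = ℤ[√395].
17 ∤ 1580, so 17 is unramified.
Compute (395/17) via Euler: 4^((17-1)/2) mod 17 = 1, so (395/17) = 1.
d is a quadratic residue mod p, hence 17 splits in O_K.

17 splits in O_K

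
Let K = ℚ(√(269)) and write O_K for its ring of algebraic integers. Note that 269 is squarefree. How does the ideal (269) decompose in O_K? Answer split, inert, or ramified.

p ramifies

d = 269 ≡ 1 (mod 4), so O_K = ℤ[(1+√269)/2] and disc(K) = d = 269.
Ramification test: 269 | 269. The prime 269 ramifies in K.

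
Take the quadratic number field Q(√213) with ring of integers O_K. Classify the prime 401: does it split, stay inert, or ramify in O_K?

p splits

213 mod 4 = 1, hence disc K = 213 and O_K = ℤ[(1+√213)/2].
401 ∤ 213, so 401 is unramified.
Legendre symbol by Euler's criterion: (213/401) ≡ 213^200 ≡ 1 (mod 401), i.e. (213/401) = 1.
Legendre symbol 1 ⇒ 401 is split.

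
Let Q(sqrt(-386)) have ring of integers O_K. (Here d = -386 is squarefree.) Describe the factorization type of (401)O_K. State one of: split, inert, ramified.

Since -386 ≢ 1 mod 4, the ring of integers is ℤ[√-386] with discriminant 4·(-386) = -1544.
Since gcd(401, -1544) = 1 the prime 401 does not ramify.
Legendre symbol by Euler's criterion: (-386/401) ≡ (-386)^200 ≡ 400 (mod 401), i.e. (-386/401) = -1.
(-386/401) = -1, so 401 is inert.

p is inert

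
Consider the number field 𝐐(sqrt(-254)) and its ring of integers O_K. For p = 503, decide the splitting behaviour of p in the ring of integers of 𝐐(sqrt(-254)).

Since -254 ≢ 1 mod 4, the ring of integers is ℤ[√-254] with discriminant 4·(-254) = -1016.
disc(K) = -1016 is not divisible by 503; 503 is unramified.
Compute (-254/503) via Euler: 249^((503-1)/2) mod 503 = 1, so (-254/503) = 1.
(-254/503) = 1, so 503 splits.

p splits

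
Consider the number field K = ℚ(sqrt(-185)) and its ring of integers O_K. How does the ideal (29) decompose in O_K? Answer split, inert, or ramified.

Since -185 ≢ 1 mod 4, the ring of integers is ℤ[√-185] with discriminant 4·(-185) = -740.
29 ∤ -740, so 29 is unramified.
Compute (-185/29) via Euler: 18^((29-1)/2) mod 29 = 28, so (-185/29) = -1.
Legendre symbol -1 ⇒ 29 is inert.

remains prime (inert)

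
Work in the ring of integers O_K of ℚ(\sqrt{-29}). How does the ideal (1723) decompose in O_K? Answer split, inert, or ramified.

splits completely

d = -29 ≡ 3 (mod 4), so O_K = ℤ[√-29] and disc(K) = 4d = -116.
1723 ∤ -116, so 1723 is unramified.
Euler's criterion: (-29)^861 mod 1723 = 1. Thus (-29|1723) = 1.
d is a quadratic residue mod p, hence 1723 splits in O_K.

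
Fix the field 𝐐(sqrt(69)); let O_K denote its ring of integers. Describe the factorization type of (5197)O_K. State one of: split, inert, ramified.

remains prime (inert)

Since 69 ≡ 1 mod 4, the ring of integers is ℤ[(1+√69)/2] with discriminant 69.
5197 ∤ 69, so 5197 is unramified.
Compute (69/5197) via Euler: 69^((5197-1)/2) mod 5197 = 5196, so (69/5197) = -1.
(69/5197) = -1, so 5197 is inert.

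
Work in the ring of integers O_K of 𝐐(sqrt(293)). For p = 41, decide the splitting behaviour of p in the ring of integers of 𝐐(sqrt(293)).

41 remains inert

d = 293 ≡ 1 (mod 4), so O_K = ℤ[(1+√293)/2] and disc(K) = d = 293.
41 ∤ 293, so 41 is unramified.
(293/41) = 6^20 mod 41 = 40, giving Legendre symbol -1.
Legendre symbol -1 ⇒ 41 is inert.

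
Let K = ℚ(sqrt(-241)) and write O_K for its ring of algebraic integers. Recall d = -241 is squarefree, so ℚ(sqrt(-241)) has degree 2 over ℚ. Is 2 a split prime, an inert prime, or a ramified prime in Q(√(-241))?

-241 mod 4 = 3, hence disc K = 4·(-241) = -964 and O_K = ℤ[√-241].
disc(K) = -964 = 2·(-482), so p = 2 is ramified.

p ramifies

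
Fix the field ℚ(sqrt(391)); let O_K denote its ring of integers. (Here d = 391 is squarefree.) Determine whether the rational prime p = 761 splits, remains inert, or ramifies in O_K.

391 mod 4 = 3, hence disc K = 4·391 = 1564 and O_K = ℤ[√391].
disc(K) = 1564 is not divisible by 761; 761 is unramified.
Legendre symbol by Euler's criterion: (391/761) ≡ 391^380 ≡ 1 (mod 761), i.e. (391/761) = 1.
Legendre symbol 1 ⇒ 761 is split.

p splits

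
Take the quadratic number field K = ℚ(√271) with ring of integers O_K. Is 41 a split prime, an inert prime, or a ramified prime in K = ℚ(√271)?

split

271 mod 4 = 3, hence disc K = 4·271 = 1084 and O_K = ℤ[√271].
Since gcd(41, 1084) = 1 the prime 41 does not ramify.
Euler's criterion: 271^20 mod 41 = 1. Thus (271|41) = 1.
d is a quadratic residue mod p, hence 41 splits in O_K.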